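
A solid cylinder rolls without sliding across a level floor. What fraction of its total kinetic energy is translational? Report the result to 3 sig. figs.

Here I = (1/2)MR², so the shape factor k = I/(MR²) = 0.5.
Since ω = v/R, the translational part is ½Mv² and the rotational part is ½I(v/R)² = ½kMv²; the total is ½(1+k)Mv².
The translational fraction is therefore 1/(1+k) = 1/1.5 ≈ 0.667.

fraction ≈ 0.667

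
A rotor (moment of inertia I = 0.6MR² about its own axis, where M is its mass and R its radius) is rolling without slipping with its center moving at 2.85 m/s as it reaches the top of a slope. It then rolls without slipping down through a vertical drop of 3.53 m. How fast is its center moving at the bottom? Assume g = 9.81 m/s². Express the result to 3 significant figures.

Here I = 0.6MR², so the shape factor k = I/(MR²) = 0.6.
Since it rolls without slipping, ω = v/R and KE = ½Mv² + ½Iω² = ½(1+k)Mv² = (4/5)Mv².
Energy conservation: (4/5)Mv₀² + Mgh = (4/5)Mv², so v² = v₀² + 2gh/(1+k).
v = √(2.85² + 2×9.81×3.53/1.6) = √51.41 ≈ 7.17 m/s.

v ≈ 7.17 m/s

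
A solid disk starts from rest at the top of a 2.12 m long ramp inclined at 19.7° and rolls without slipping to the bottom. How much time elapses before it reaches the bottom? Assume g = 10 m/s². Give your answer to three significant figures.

t ≈ 1.37 s

Here I = (1/2)MR², so the shape factor k = I/(MR²) = 0.5.
Translational: Mg sinθ − f = Ma. Rotational about the CM: fR = Iα = kMRa, so f = kMa.
Hence a = g sinθ/(1+k) = 10×sin19.7°/1.5 = 2.247 m/s².
Starting from rest, L = ½at², so t = √(2L/a) = √(2×2.12/2.247) ≈ 1.37 s.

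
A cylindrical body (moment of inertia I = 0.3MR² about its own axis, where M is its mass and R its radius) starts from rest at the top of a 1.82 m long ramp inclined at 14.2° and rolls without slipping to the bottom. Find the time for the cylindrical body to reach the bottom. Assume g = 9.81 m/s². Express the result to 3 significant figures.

t ≈ 1.40 s

For this body I = 0.3MR², i.e. k = I/(MR²) = 0.3.
Newton's second law down the slope: Mg sinθ − f = Ma. The torque equation fR = Iα (with α = a/R) gives f = kMa.
Hence a = g sinθ/(1+k) = 9.81×sin14.2°/1.3 = 1.851 m/s².
With constant a from rest, t = √(2L/a) = √(2·1.82/1.851) ≈ 1.40 s.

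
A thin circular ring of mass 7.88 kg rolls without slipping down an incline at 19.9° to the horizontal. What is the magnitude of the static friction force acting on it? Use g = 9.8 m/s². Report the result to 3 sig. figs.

The moment of inertia is MR², giving k ≡ I/(MR²) = 1.
Translational: Mg sinθ − f = Ma. Rotational about the CM: fR = Iα = kMRa, so f = kMa.
Combining, a = g sinθ/(1+k) and f = kMa = kMg sinθ/(1+k).
f = 1 × 7.88 × 9.8 × sin19.9° / 2 ≈ 13.1 N.

f ≈ 13.1 N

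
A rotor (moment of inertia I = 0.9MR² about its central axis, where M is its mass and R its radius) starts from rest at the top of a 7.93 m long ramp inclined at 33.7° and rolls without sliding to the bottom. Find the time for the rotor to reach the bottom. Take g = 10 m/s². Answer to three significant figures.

t ≈ 2.33 s

Here I = 0.9MR², so the shape factor k = I/(MR²) = 0.9.
Translational: Mg sinθ − f = Ma. Rotational about the CM: fR = Iα = kMRa, so f = kMa.
Hence a = g sinθ/(1+k) = 10×sin33.7°/1.9 = 2.92 m/s².
With constant a from rest, t = √(2L/a) = √(2·7.93/2.92) ≈ 2.33 s.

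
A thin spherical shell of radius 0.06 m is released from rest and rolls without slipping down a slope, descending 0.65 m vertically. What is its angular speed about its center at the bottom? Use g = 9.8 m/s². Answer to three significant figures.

The moment of inertia is (2/3)MR², giving k ≡ I/(MR²) = 2/3.
Rolling without slipping gives ω = v/R, so the total kinetic energy is ½Mv² + ½Iω² = ½(1+k)Mv² = (5/6)Mv².
Energy conservation Mgh = ½(1+k)Mv² gives v = √(2gh/(1+k)) = √(2 × 9.8 × 0.65 / 1.667) = 2.765 m/s.
The angular speed follows from ω = v/R = 2.765/0.06 ≈ 46.1 rad/s.

ω ≈ 46.1 rad/s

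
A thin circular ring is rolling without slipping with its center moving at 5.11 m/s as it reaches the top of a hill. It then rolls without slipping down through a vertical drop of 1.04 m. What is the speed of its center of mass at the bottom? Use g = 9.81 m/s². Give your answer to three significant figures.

With I = MR², the ratio k = I/(MR²) is 1.
Rolling without slipping gives ω = v/R, so the total kinetic energy is ½Mv² + ½Iω² = ½(1+k)Mv² = Mv².
Energy conservation: Mv₀² + Mgh = Mv², so v² = v₀² + 2gh/(1+k).
v = √(5.11² + 2×9.81×1.04/2) = √36.31 ≈ 6.03 m/s.

v ≈ 6.03 m/s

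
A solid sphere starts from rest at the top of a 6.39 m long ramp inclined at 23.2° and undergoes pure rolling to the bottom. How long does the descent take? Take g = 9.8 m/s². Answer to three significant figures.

t ≈ 2.15 s

The moment of inertia is (2/5)MR², giving k ≡ I/(MR²) = 0.4.
Newton's second law down the slope: Mg sinθ − f = Ma. The torque equation fR = Iα (with α = a/R) gives f = kMa.
Hence a = g sinθ/(1+k) = 9.8×sin23.2°/1.4 = 2.758 m/s².
Starting from rest, L = ½at², so t = √(2L/a) = √(2×6.39/2.758) ≈ 2.15 s.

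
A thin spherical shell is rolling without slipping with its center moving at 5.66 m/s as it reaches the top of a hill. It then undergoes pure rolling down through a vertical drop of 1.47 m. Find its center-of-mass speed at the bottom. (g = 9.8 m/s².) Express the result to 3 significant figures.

For this body I = (2/3)MR², i.e. k = I/(MR²) = 2/3.
Since it rolls without slipping, ω = v/R and KE = ½Mv² + ½Iω² = ½(1+k)Mv² = (5/6)Mv².
Conserving energy between top and bottom: (5/6)Mv² = (5/6)Mv₀² + Mgh, hence v² = v₀² + 2gh/(1+k).
v = √(5.66² + 2×9.8×1.47/1.667) = √49.32 ≈ 7.02 m/s.

v ≈ 7.02 m/s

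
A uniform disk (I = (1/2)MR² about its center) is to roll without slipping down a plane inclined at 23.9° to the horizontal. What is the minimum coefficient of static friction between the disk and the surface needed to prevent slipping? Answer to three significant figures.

For this body I = (1/2)MR², i.e. k = I/(MR²) = 0.5.
Along the incline Mg sinθ − f = Ma, and torque about the center fR = Iα = kMR²(a/R) gives f = kMa.
These give a = g sinθ/(1+k) and the required friction f = kMg sinθ/(1+k).
The normal force is N = Mg cosθ, so μ_min = f/N = k tanθ/(1+k).
μ_min = 0.5 × tan23.9° / 1.5 ≈ 0.148.

μ_min ≈ 0.148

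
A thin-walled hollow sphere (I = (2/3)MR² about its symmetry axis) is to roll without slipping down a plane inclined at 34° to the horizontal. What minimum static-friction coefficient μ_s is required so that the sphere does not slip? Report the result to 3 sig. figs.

The moment of inertia is (2/3)MR², giving k ≡ I/(MR²) = 2/3.
Translational: Mg sinθ − f = Ma. Rotational about the CM: fR = Iα = kMRa, so f = kMa.
These give a = g sinθ/(1+k) and the required friction f = kMg sinθ/(1+k).
The normal force is N = Mg cosθ, so μ_min = f/N = k tanθ/(1+k).
μ_min = (2/3) × tan34° / 1.667 ≈ 0.270.

μ_min ≈ 0.270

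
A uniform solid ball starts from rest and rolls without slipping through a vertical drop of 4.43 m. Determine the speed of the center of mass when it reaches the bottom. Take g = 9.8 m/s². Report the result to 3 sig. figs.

v ≈ 7.88 m/s

For this body I = (2/5)MR², i.e. k = I/(MR²) = 0.4.
Since it rolls without slipping, ω = v/R and KE = ½Mv² + ½Iω² = ½(1+k)Mv² = (7/10)Mv².
Setting Mgh = (7/10)Mv² gives v = √(2gh/(1+k)) = √(2·9.8·4.43/1.4) ≈ 7.88 m/s.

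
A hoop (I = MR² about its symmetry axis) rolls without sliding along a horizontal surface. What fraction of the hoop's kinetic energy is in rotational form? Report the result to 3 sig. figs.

Here I = MR², so the shape factor k = I/(MR²) = 1.
With ω = v/R, KE_trans = ½Mv² and KE_rot = ½Iω² = ½kMv², so KE_total = ½(1+k)Mv².
The rotational fraction is therefore k/(1+k) = 1/2 ≈ 0.500.

fraction ≈ 0.500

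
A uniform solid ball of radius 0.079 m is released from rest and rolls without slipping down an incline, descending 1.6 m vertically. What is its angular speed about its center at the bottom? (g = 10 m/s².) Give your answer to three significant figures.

For this body I = (2/5)MR², i.e. k = I/(MR²) = 0.4.
The rolling condition ω = v/R makes the rotational term ½I(v/R)² = ½kMv², so KE_total = ½(1+k)Mv² = (7/10)Mv².
Energy conservation Mgh = ½(1+k)Mv² gives v = √(2gh/(1+k)) = √(2 × 10 × 1.6 / 1.4) = 4.781 m/s.
The angular speed follows from ω = v/R = 4.781/0.079 ≈ 60.5 rad/s.

ω ≈ 60.5 rad/s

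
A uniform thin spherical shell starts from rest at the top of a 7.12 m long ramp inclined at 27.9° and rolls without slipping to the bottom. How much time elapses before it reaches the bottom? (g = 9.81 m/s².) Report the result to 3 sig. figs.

t ≈ 2.27 s

Here I = (2/3)MR², so the shape factor k = I/(MR²) = 2/3.
Newton's second law down the slope: Mg sinθ − f = Ma. The torque equation fR = Iα (with α = a/R) gives f = kMa.
Hence a = g sinθ/(1+k) = 9.81×sin27.9°/1.667 = 2.754 m/s².
Starting from rest, L = ½at², so t = √(2L/a) = √(2×7.12/2.754) ≈ 2.27 s.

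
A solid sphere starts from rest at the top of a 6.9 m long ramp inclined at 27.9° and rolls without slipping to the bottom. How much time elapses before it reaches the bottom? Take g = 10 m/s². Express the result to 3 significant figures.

t ≈ 2.03 s

With I = (2/5)MR², the ratio k = I/(MR²) is 0.4.
Newton's second law down the slope: Mg sinθ − f = Ma. The torque equation fR = Iα (with α = a/R) gives f = kMa.
Hence a = g sinθ/(1+k) = 10×sin27.9°/1.4 = 3.342 m/s².
With constant a from rest, t = √(2L/a) = √(2·6.9/3.342) ≈ 2.03 s.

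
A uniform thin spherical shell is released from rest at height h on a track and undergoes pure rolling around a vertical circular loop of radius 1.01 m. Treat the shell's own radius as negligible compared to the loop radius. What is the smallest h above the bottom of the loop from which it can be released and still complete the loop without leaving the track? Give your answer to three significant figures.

h_min ≈ 2.86 m

For this body I = (2/3)MR², i.e. k = I/(MR²) = 2/3.
At the top of the loop, the minimum-contact condition is Mg = Mv_top²/r, so v_top² = gr.
With ω = v/R, the kinetic energy at speed v is ½(1+k)Mv² = (5/6)Mv².
Energy conservation from release (height h) to the top (height 2r): Mgh = Mg(2r) + (5/6)M·gr.
Thus h_min = 2r + (1+k)r/2 = r(2 + 1.667/2) = 1.01 × 2.833 ≈ 2.86 m.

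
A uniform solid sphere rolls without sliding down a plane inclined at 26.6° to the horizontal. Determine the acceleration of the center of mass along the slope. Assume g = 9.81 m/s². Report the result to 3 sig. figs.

For this body I = (2/5)MR², i.e. k = I/(MR²) = 0.4.
Along the incline Mg sinθ − f = Ma, and torque about the center fR = Iα = kMR²(a/R) gives f = kMa.
Eliminating f: Mg sinθ = (1+k)Ma, so a = g sinθ/(1+k) = 9.81 × sin26.6° / 1.4 ≈ 3.14 m/s².

a ≈ 3.14 m/s²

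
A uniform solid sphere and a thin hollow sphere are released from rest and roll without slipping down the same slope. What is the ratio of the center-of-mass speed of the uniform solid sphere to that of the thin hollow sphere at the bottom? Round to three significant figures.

v_ratio ≈ 1.09

Each satisfies Mgh = ½(1+k)Mv² with k = I/(MR²), so v ∝ 1/√(1+k).
For the uniform solid sphere k = 0.4; for the thin hollow sphere k = 2/3.
v₁/v₂ = √((1+k₂)/(1+k₁)) = √(1.667/1.4) ≈ 1.09.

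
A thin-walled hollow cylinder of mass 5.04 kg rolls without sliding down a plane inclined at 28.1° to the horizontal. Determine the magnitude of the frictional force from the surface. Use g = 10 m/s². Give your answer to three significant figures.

The moment of inertia is MR², giving k ≡ I/(MR²) = 1.
Translational: Mg sinθ − f = Ma. Rotational about the CM: fR = Iα = kMRa, so f = kMa.
Combining, a = g sinθ/(1+k) and f = kMa = kMg sinθ/(1+k).
f = 1 × 5.04 × 10 × sin28.1° / 2 ≈ 11.9 N.

f ≈ 11.9 N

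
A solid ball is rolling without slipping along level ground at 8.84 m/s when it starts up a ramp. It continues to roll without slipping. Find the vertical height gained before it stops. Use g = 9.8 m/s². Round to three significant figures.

h ≈ 5.58 m

Here I = (2/5)MR², so the shape factor k = I/(MR²) = 0.4.
Pure rolling means v = ωR; then KE = ½Mv² + ½I(v/R)² = ½(1+k)Mv² = (7/10)Mv².
At the top the kinetic energy is zero, so (7/10)Mv₀² = Mgh.
Thus h = (1+k)v₀²/(2g) = 1.4 × 8.84² / (2 × 9.8) ≈ 5.58 m.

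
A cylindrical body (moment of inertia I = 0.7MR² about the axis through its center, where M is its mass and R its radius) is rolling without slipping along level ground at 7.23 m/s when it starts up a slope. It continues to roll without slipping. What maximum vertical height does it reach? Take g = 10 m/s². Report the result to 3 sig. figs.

h ≈ 4.44 m

For this body I = 0.7MR², i.e. k = I/(MR²) = 0.7.
Pure rolling means v = ωR; then KE = ½Mv² + ½I(v/R)² = ½(1+k)Mv² = (17/20)Mv².
All of this converts to potential energy at the highest point: (17/20)Mv₀² = Mgh.
Thus h = (1+k)v₀²/(2g) = 1.7 × 7.23² / (2 × 10) ≈ 4.44 m.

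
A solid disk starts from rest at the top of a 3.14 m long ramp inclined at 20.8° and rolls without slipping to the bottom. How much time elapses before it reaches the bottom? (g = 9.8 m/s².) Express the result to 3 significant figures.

The moment of inertia is (1/2)MR², giving k ≡ I/(MR²) = 0.5.
Newton's second law down the slope: Mg sinθ − f = Ma. The torque equation fR = Iα (with α = a/R) gives f = kMa.
Hence a = g sinθ/(1+k) = 9.8×sin20.8°/1.5 = 2.32 m/s².
With constant a from rest, t = √(2L/a) = √(2·3.14/2.32) ≈ 1.65 s.

t ≈ 1.65 s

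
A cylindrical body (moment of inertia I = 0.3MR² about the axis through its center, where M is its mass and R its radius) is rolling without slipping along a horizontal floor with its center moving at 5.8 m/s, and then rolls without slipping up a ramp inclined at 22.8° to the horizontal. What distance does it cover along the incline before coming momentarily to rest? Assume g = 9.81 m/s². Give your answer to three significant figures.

d ≈ 5.75 m

The moment of inertia is 0.3MR², giving k ≡ I/(MR²) = 0.3.
Since it rolls without slipping, ω = v/R and KE = ½Mv² + ½Iω² = ½(1+k)Mv² = (13/20)Mv².
Setting this equal to Mgh gives the vertical rise h = (1+k)v₀²/(2g) = 1.3×5.8²/(2×9.81) = 2.229 m.
Along the incline, d = h/sinθ = 2.229/sin22.8° ≈ 5.75 m.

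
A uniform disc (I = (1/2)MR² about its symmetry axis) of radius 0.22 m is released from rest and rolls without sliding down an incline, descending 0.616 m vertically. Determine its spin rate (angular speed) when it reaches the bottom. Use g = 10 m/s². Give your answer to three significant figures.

ω ≈ 13.0 rad/s

The moment of inertia is (1/2)MR², giving k ≡ I/(MR²) = 0.5.
The rolling condition ω = v/R makes the rotational term ½I(v/R)² = ½kMv², so KE_total = ½(1+k)Mv² = (3/4)Mv².
Energy conservation Mgh = ½(1+k)Mv² gives v = √(2gh/(1+k)) = √(2 × 10 × 0.616 / 1.5) = 2.866 m/s.
The angular speed follows from ω = v/R = 2.866/0.22 ≈ 13.0 rad/s.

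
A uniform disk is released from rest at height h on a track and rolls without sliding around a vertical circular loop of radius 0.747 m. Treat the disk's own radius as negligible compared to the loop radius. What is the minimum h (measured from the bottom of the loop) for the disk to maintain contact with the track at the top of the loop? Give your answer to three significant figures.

Here I = (1/2)MR², so the shape factor k = I/(MR²) = 0.5.
At the top, contact is just lost when gravity alone supplies the centripetal force: Mg = Mv_top²/r, i.e. v_top² = gr.
With ω = v/R, the kinetic energy at speed v is ½(1+k)Mv² = (3/4)Mv².
Energy conservation from release (height h) to the top (height 2r): Mgh = Mg(2r) + (3/4)M·gr.
Thus h_min = 2r + (1+k)r/2 = r(2 + 1.5/2) = 0.747 × 2.75 ≈ 2.05 m.

h_min ≈ 2.05 m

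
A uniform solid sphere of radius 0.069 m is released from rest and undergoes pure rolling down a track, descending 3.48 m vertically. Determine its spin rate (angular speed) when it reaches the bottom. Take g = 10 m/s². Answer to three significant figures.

The moment of inertia is (2/5)MR², giving k ≡ I/(MR²) = 0.4.
Pure rolling means v = ωR; then KE = ½Mv² + ½I(v/R)² = ½(1+k)Mv² = (7/10)Mv².
Energy conservation Mgh = ½(1+k)Mv² gives v = √(2gh/(1+k)) = √(2 × 10 × 3.48 / 1.4) = 7.051 m/s.
The angular speed follows from ω = v/R = 7.051/0.069 ≈ 102 rad/s.

ω ≈ 102 rad/s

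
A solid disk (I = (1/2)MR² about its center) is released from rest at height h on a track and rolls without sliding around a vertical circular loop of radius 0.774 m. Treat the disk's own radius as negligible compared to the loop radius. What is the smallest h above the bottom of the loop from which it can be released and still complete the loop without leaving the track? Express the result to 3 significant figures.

With I = (1/2)MR², the ratio k = I/(MR²) is 0.5.
At the top, contact is just lost when gravity alone supplies the centripetal force: Mg = Mv_top²/r, i.e. v_top² = gr.
With ω = v/R, the kinetic energy at speed v is ½(1+k)Mv² = (3/4)Mv².
Energy conservation from release (height h) to the top (height 2r): Mgh = Mg(2r) + (3/4)M·gr.
Thus h_min = 2r + (1+k)r/2 = r(2 + 1.5/2) = 0.774 × 2.75 ≈ 2.13 m.

h_min ≈ 2.13 m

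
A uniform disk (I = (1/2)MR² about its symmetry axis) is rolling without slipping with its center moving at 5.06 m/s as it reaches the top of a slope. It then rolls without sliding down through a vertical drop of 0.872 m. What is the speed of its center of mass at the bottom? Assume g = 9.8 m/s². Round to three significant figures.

With I = (1/2)MR², the ratio k = I/(MR²) is 0.5.
Rolling without slipping gives ω = v/R, so the total kinetic energy is ½Mv² + ½Iω² = ½(1+k)Mv² = (3/4)Mv².
Conserving energy between top and bottom: (3/4)Mv² = (3/4)Mv₀² + Mgh, hence v² = v₀² + 2gh/(1+k).
v = √(5.06² + 2×9.8×0.872/1.5) = √37 ≈ 6.08 m/s.

v ≈ 6.08 m/s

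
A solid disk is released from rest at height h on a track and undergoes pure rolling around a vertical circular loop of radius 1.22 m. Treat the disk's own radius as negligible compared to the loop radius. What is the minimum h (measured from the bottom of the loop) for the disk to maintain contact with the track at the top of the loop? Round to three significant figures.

For this body I = (1/2)MR², i.e. k = I/(MR²) = 0.5.
At the top, contact is just lost when gravity alone supplies the centripetal force: Mg = Mv_top²/r, i.e. v_top² = gr.
With ω = v/R, the kinetic energy at speed v is ½(1+k)Mv² = (3/4)Mv².
Energy conservation from release (height h) to the top (height 2r): Mgh = Mg(2r) + (3/4)M·gr.
Thus h_min = 2r + (1+k)r/2 = r(2 + 1.5/2) = 1.22 × 2.75 ≈ 3.36 m.

h_min ≈ 3.36 m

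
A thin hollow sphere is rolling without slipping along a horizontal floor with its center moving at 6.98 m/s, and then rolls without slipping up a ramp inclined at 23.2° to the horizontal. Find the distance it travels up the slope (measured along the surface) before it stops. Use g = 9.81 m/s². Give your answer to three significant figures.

d ≈ 10.5 m

With I = (2/3)MR², the ratio k = I/(MR²) is 2/3.
Rolling without slipping gives ω = v/R, so the total kinetic energy is ½Mv² + ½Iω² = ½(1+k)Mv² = (5/6)Mv².
Setting this equal to Mgh gives the vertical rise h = (1+k)v₀²/(2g) = 1.667×6.98²/(2×9.81) = 4.139 m.
The distance along the slope is d = h/sinθ = 4.139/sin23.2° ≈ 10.5 m.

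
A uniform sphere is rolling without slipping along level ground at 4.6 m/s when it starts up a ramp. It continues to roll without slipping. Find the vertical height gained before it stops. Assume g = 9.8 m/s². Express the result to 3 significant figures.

h ≈ 1.51 m

With I = (2/5)MR², the ratio k = I/(MR²) is 0.4.
Pure rolling means v = ωR; then KE = ½Mv² + ½I(v/R)² = ½(1+k)Mv² = (7/10)Mv².
At the top the kinetic energy is zero, so (7/10)Mv₀² = Mgh.
Thus h = (1+k)v₀²/(2g) = 1.4 × 4.6² / (2 × 9.8) ≈ 1.51 m.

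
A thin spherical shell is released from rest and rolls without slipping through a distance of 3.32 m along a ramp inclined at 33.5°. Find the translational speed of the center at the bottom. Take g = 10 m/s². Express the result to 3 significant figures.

With I = (2/3)MR², the ratio k = I/(MR²) is 2/3.
Rolling without slipping gives ω = v/R, so the total kinetic energy is ½Mv² + ½Iω² = ½(1+k)Mv² = (5/6)Mv².
The vertical drop is h = L sinθ = 3.32 × sin33.5° = 1.832 m.
Setting Mgh = (5/6)Mv² gives v = √(2gh/(1+k)) = √(2·10·1.832/1.667) ≈ 4.69 m/s.

v ≈ 4.69 m/s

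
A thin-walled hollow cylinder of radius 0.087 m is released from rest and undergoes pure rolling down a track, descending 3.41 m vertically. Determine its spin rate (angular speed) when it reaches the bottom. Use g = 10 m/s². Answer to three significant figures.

ω ≈ 67.1 rad/s

For this body I = MR², i.e. k = I/(MR²) = 1.
Since it rolls without slipping, ω = v/R and KE = ½Mv² + ½Iω² = ½(1+k)Mv² = Mv².
Energy conservation Mgh = ½(1+k)Mv² gives v = √(2gh/(1+k)) = √(2 × 10 × 3.41 / 2) = 5.84 m/s.
Then ω = v/R = 5.84 / 0.087 ≈ 67.1 rad/s.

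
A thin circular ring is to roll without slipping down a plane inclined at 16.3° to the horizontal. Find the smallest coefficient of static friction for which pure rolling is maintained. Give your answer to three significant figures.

With I = MR², the ratio k = I/(MR²) is 1.
Along the incline Mg sinθ − f = Ma, and torque about the center fR = Iα = kMR²(a/R) gives f = kMa.
These give a = g sinθ/(1+k) and the required friction f = kMg sinθ/(1+k).
With N = Mg cosθ, the no-slip condition f ≤ μN gives μ_min = f/N = k tanθ/(1+k).
μ_min = 1 × tan16.3° / 2 ≈ 0.146.

μ_min ≈ 0.146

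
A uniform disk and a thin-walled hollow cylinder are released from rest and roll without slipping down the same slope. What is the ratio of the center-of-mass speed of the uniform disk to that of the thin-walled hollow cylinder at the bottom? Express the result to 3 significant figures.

v_ratio ≈ 1.15

Each satisfies Mgh = ½(1+k)Mv² with k = I/(MR²), so v ∝ 1/√(1+k).
For the uniform disk k = 0.5; for the thin-walled hollow cylinder k = 1.
v₁/v₂ = √((1+k₂)/(1+k₁)) = √(2/1.5) ≈ 1.15.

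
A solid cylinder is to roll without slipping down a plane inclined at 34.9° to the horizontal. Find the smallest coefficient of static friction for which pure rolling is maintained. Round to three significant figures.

μ_min ≈ 0.233

For this body I = (1/2)MR², i.e. k = I/(MR²) = 0.5.
Along the incline Mg sinθ − f = Ma, and torque about the center fR = Iα = kMR²(a/R) gives f = kMa.
These give a = g sinθ/(1+k) and the required friction f = kMg sinθ/(1+k).
With N = Mg cosθ, the no-slip condition f ≤ μN gives μ_min = f/N = k tanθ/(1+k).
μ_min = 0.5 × tan34.9° / 1.5 ≈ 0.233.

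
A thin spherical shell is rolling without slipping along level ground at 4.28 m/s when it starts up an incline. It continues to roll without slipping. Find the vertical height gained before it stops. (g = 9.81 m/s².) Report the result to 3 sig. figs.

h ≈ 1.56 m

For this body I = (2/3)MR², i.e. k = I/(MR²) = 2/3.
The rolling condition ω = v/R makes the rotational term ½I(v/R)² = ½kMv², so KE_total = ½(1+k)Mv² = (5/6)Mv².
All of this converts to potential energy at the highest point: (5/6)Mv₀² = Mgh.
Thus h = (1+k)v₀²/(2g) = 1.667 × 4.28² / (2 × 9.81) ≈ 1.56 m.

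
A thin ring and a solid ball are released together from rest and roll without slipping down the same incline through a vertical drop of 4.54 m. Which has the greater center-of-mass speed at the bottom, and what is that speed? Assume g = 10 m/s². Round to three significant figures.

For rolling without slipping, Mgh = ½(1+k)Mv² where k = I/(MR²), so v = √(2gh/(1+k)).
Thin ring: k = 1, giving v = √(2×10×4.54/2) = 6.738 m/s.
Solid ball: k = 0.4, giving v = √(2×10×4.54/1.4) = 8.053 m/s.
The smaller k wins: the solid ball, at ≈ 8.05 m/s.

the solid ball, at v ≈ 8.05 m/s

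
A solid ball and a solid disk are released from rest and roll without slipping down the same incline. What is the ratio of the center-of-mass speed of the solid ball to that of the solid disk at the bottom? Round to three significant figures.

Each satisfies Mgh = ½(1+k)Mv² with k = I/(MR²), so v ∝ 1/√(1+k).
For the solid ball k = 0.4; for the solid disk k = 0.5.
v₁/v₂ = √((1+k₂)/(1+k₁)) = √(1.5/1.4) ≈ 1.04.

v_ratio ≈ 1.04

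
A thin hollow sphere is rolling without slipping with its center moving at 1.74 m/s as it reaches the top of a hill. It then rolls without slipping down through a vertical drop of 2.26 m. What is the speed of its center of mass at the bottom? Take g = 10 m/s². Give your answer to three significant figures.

v ≈ 5.49 m/s

Here I = (2/3)MR², so the shape factor k = I/(MR²) = 2/3.
Rolling without slipping gives ω = v/R, so the total kinetic energy is ½Mv² + ½Iω² = ½(1+k)Mv² = (5/6)Mv².
Conserving energy between top and bottom: (5/6)Mv² = (5/6)Mv₀² + Mgh, hence v² = v₀² + 2gh/(1+k).
v = √(1.74² + 2×10×2.26/1.667) = √30.15 ≈ 5.49 m/s.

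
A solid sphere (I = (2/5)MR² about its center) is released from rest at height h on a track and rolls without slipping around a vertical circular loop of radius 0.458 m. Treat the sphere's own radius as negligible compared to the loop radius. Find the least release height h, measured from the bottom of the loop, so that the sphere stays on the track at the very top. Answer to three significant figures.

h_min ≈ 1.24 m

With I = (2/5)MR², the ratio k = I/(MR²) is 0.4.
At the top, contact is just lost when gravity alone supplies the centripetal force: Mg = Mv_top²/r, i.e. v_top² = gr.
With ω = v/R, the kinetic energy at speed v is ½(1+k)Mv² = (7/10)Mv².
Energy conservation from release (height h) to the top (height 2r): Mgh = Mg(2r) + (7/10)M·gr.
Thus h_min = 2r + (1+k)r/2 = r(2 + 1.4/2) = 0.458 × 2.7 ≈ 1.24 m.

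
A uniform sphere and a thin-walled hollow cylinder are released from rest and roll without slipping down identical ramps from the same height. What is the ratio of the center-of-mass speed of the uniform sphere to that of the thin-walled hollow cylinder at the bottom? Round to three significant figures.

v_ratio ≈ 1.20

Each satisfies Mgh = ½(1+k)Mv² with k = I/(MR²), so v ∝ 1/√(1+k).
For the uniform sphere k = 0.4; for the thin-walled hollow cylinder k = 1.
v₁/v₂ = √((1+k₂)/(1+k₁)) = √(2/1.4) ≈ 1.20.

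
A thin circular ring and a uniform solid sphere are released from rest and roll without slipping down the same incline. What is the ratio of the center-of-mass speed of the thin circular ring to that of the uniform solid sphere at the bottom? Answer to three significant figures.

Each satisfies Mgh = ½(1+k)Mv² with k = I/(MR²), so v ∝ 1/√(1+k).
For the thin circular ring k = 1; for the uniform solid sphere k = 0.4.
v₁/v₂ = √((1+k₂)/(1+k₁)) = √(1.4/2) ≈ 0.837.

v_ratio ≈ 0.837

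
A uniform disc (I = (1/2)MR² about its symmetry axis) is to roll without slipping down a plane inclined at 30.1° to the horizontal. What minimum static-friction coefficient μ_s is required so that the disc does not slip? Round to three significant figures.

μ_min ≈ 0.193

For this body I = (1/2)MR², i.e. k = I/(MR²) = 0.5.
Newton's second law down the slope: Mg sinθ − f = Ma. The torque equation fR = Iα (with α = a/R) gives f = kMa.
These give a = g sinθ/(1+k) and the required friction f = kMg sinθ/(1+k).
With N = Mg cosθ, the no-slip condition f ≤ μN gives μ_min = f/N = k tanθ/(1+k).
μ_min = 0.5 × tan30.1° / 1.5 ≈ 0.193.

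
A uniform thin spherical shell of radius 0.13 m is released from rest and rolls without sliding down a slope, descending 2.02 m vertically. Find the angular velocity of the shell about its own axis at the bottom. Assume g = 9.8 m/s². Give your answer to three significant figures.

With I = (2/3)MR², the ratio k = I/(MR²) is 2/3.
Rolling without slipping gives ω = v/R, so the total kinetic energy is ½Mv² + ½Iω² = ½(1+k)Mv² = (5/6)Mv².
Energy conservation Mgh = ½(1+k)Mv² gives v = √(2gh/(1+k)) = √(2 × 9.8 × 2.02 / 1.667) = 4.874 m/s.
Then ω = v/R = 4.874 / 0.13 ≈ 37.5 rad/s.

ω ≈ 37.5 rad/s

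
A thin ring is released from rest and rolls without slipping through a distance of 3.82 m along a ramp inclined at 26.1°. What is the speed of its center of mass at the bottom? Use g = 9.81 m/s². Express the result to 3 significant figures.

Here I = MR², so the shape factor k = I/(MR²) = 1.
The rolling condition ω = v/R makes the rotational term ½I(v/R)² = ½kMv², so KE_total = ½(1+k)Mv² = Mv².
The vertical drop is h = L sinθ = 3.82 × sin26.1° = 1.681 m.
Setting Mgh = Mv² gives v = √(2gh/(1+k)) = √(2·9.81·1.681/2) ≈ 4.06 m/s.

v ≈ 4.06 m/s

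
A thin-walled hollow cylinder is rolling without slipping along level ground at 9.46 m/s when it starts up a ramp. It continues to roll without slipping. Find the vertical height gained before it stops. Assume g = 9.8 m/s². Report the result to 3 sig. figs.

h ≈ 9.13 m

With I = MR², the ratio k = I/(MR²) is 1.
The rolling condition ω = v/R makes the rotational term ½I(v/R)² = ½kMv², so KE_total = ½(1+k)Mv² = Mv².
At the top the kinetic energy is zero, so Mv₀² = Mgh.
Thus h = (1+k)v₀²/(2g) = 2 × 9.46² / (2 × 9.8) ≈ 9.13 m.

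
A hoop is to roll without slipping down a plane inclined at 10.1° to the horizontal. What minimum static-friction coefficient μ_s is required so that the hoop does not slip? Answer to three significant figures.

The moment of inertia is MR², giving k ≡ I/(MR²) = 1.
Newton's second law down the slope: Mg sinθ − f = Ma. The torque equation fR = Iα (with α = a/R) gives f = kMa.
These give a = g sinθ/(1+k) and the required friction f = kMg sinθ/(1+k).
The normal force is N = Mg cosθ, so μ_min = f/N = k tanθ/(1+k).
μ_min = 1 × tan10.1° / 2 ≈ 0.0891.

μ_min ≈ 0.0891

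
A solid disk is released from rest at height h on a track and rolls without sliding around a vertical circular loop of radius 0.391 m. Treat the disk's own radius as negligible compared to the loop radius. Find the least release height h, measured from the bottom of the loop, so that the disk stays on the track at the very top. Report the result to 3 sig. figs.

For this body I = (1/2)MR², i.e. k = I/(MR²) = 0.5.
At the top, contact is just lost when gravity alone supplies the centripetal force: Mg = Mv_top²/r, i.e. v_top² = gr.
With ω = v/R, the kinetic energy at speed v is ½(1+k)Mv² = (3/4)Mv².
Energy conservation from release (height h) to the top (height 2r): Mgh = Mg(2r) + (3/4)M·gr.
Thus h_min = 2r + (1+k)r/2 = r(2 + 1.5/2) = 0.391 × 2.75 ≈ 1.08 m.

h_min ≈ 1.08 m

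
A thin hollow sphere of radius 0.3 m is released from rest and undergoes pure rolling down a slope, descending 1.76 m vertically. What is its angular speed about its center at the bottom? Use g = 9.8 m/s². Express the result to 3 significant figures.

ω ≈ 15.2 rad/s

Here I = (2/3)MR², so the shape factor k = I/(MR²) = 2/3.
Rolling without slipping gives ω = v/R, so the total kinetic energy is ½Mv² + ½Iω² = ½(1+k)Mv² = (5/6)Mv².
Energy conservation Mgh = ½(1+k)Mv² gives v = √(2gh/(1+k)) = √(2 × 9.8 × 1.76 / 1.667) = 4.549 m/s.
The angular speed follows from ω = v/R = 4.549/0.3 ≈ 15.2 rad/s.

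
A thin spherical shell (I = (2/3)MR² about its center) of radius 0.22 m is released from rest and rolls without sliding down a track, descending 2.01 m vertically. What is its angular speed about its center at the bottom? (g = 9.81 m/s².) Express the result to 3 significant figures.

ω ≈ 22.1 rad/s

For this body I = (2/3)MR², i.e. k = I/(MR²) = 2/3.
Since it rolls without slipping, ω = v/R and KE = ½Mv² + ½Iω² = ½(1+k)Mv² = (5/6)Mv².
Energy conservation Mgh = ½(1+k)Mv² gives v = √(2gh/(1+k)) = √(2 × 9.81 × 2.01 / 1.667) = 4.864 m/s.
The angular speed follows from ω = v/R = 4.864/0.22 ≈ 22.1 rad/s.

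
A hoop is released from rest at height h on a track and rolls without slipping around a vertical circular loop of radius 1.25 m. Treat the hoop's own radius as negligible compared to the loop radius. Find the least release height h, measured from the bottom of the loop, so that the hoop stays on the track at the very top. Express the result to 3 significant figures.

The moment of inertia is MR², giving k ≡ I/(MR²) = 1.
At the top of the loop, the minimum-contact condition is Mg = Mv_top²/r, so v_top² = gr.
With ω = v/R, the kinetic energy at speed v is ½(1+k)Mv² = Mv².
Energy conservation from release (height h) to the top (height 2r): Mgh = Mg(2r) + M·gr.
Thus h_min = 2r + (1+k)r/2 = r(2 + 2/2) = 1.25 × 3 ≈ 3.75 m.

h_min ≈ 3.75 m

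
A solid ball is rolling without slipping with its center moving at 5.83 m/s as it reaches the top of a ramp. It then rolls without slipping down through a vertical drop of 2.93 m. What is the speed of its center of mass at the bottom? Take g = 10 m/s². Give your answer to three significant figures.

v ≈ 8.71 m/s

With I = (2/5)MR², the ratio k = I/(MR²) is 0.4.
The rolling condition ω = v/R makes the rotational term ½I(v/R)² = ½kMv², so KE_total = ½(1+k)Mv² = (7/10)Mv².
Energy conservation: (7/10)Mv₀² + Mgh = (7/10)Mv², so v² = v₀² + 2gh/(1+k).
v = √(5.83² + 2×10×2.93/1.4) = √75.85 ≈ 8.71 m/s.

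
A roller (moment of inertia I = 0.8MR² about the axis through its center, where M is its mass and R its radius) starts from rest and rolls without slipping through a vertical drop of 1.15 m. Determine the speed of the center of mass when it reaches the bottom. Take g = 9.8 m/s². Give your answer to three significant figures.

v ≈ 3.54 m/s

Here I = 0.8MR², so the shape factor k = I/(MR²) = 0.8.
Since it rolls without slipping, ω = v/R and KE = ½Mv² + ½Iω² = ½(1+k)Mv² = (9/10)Mv².
Setting Mgh = (9/10)Mv² gives v = √(2gh/(1+k)) = √(2·9.8·1.15/1.8) ≈ 3.54 m/s.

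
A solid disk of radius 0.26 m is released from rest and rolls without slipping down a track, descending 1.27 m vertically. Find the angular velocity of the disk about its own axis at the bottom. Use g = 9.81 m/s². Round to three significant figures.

ω ≈ 15.7 rad/s

Here I = (1/2)MR², so the shape factor k = I/(MR²) = 0.5.
Since it rolls without slipping, ω = v/R and KE = ½Mv² + ½Iω² = ½(1+k)Mv² = (3/4)Mv².
Energy conservation Mgh = ½(1+k)Mv² gives v = √(2gh/(1+k)) = √(2 × 9.81 × 1.27 / 1.5) = 4.076 m/s.
Then ω = v/R = 4.076 / 0.26 ≈ 15.7 rad/s.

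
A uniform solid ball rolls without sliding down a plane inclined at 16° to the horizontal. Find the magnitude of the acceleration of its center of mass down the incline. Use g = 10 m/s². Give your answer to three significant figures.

Here I = (2/5)MR², so the shape factor k = I/(MR²) = 0.4.
Newton's second law down the slope: Mg sinθ − f = Ma. The torque equation fR = Iα (with α = a/R) gives f = kMa.
Eliminating f: Mg sinθ = (1+k)Ma, so a = g sinθ/(1+k) = 10 × sin16° / 1.4 ≈ 1.97 m/s².

a ≈ 1.97 m/s²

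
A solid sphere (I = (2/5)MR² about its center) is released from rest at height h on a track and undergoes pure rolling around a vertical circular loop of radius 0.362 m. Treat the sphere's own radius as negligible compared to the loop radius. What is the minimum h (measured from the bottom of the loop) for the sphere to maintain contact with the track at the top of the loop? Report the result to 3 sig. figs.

h_min ≈ 0.977 m

For this body I = (2/5)MR², i.e. k = I/(MR²) = 0.4.
At the top, contact is just lost when gravity alone supplies the centripetal force: Mg = Mv_top²/r, i.e. v_top² = gr.
With ω = v/R, the kinetic energy at speed v is ½(1+k)Mv² = (7/10)Mv².
Energy conservation from release (height h) to the top (height 2r): Mgh = Mg(2r) + (7/10)M·gr.
Thus h_min = 2r + (1+k)r/2 = r(2 + 1.4/2) = 0.362 × 2.7 ≈ 0.977 m.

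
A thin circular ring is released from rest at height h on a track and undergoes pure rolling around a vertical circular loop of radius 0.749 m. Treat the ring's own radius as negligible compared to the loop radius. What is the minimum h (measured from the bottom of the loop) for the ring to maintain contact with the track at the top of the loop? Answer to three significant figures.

h_min ≈ 2.25 m

The moment of inertia is MR², giving k ≡ I/(MR²) = 1.
At the top of the loop, the minimum-contact condition is Mg = Mv_top²/r, so v_top² = gr.
With ω = v/R, the kinetic energy at speed v is ½(1+k)Mv² = Mv².
Energy conservation from release (height h) to the top (height 2r): Mgh = Mg(2r) + M·gr.
Thus h_min = 2r + (1+k)r/2 = r(2 + 2/2) = 0.749 × 3 ≈ 2.25 m.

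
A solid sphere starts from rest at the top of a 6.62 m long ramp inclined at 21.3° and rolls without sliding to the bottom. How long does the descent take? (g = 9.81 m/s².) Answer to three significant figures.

t ≈ 2.28 s

The moment of inertia is (2/5)MR², giving k ≡ I/(MR²) = 0.4.
Along the incline Mg sinθ − f = Ma, and torque about the center fR = Iα = kMR²(a/R) gives f = kMa.
Hence a = g sinθ/(1+k) = 9.81×sin21.3°/1.4 = 2.545 m/s².
With constant a from rest, t = √(2L/a) = √(2·6.62/2.545) ≈ 2.28 s.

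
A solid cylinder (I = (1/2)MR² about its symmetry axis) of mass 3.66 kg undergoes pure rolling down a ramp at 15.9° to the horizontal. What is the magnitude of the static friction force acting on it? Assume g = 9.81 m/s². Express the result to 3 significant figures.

f ≈ 3.28 N

Here I = (1/2)MR², so the shape factor k = I/(MR²) = 0.5.
Translational: Mg sinθ − f = Ma. Rotational about the CM: fR = Iα = kMRa, so f = kMa.
Combining, a = g sinθ/(1+k) and f = kMa = kMg sinθ/(1+k).
f = 0.5 × 3.66 × 9.81 × sin15.9° / 1.5 ≈ 3.28 N.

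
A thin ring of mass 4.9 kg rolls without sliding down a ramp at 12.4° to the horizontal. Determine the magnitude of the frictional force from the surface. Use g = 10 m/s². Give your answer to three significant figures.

With I = MR², the ratio k = I/(MR²) is 1.
Translational: Mg sinθ − f = Ma. Rotational about the CM: fR = Iα = kMRa, so f = kMa.
Combining, a = g sinθ/(1+k) and f = kMa = kMg sinθ/(1+k).
f = 1 × 4.9 × 10 × sin12.4° / 2 ≈ 5.26 N.

f ≈ 5.26 N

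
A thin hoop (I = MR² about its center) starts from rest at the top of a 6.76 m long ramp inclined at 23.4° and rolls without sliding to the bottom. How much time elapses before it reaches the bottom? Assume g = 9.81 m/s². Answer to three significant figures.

For this body I = MR², i.e. k = I/(MR²) = 1.
Along the incline Mg sinθ − f = Ma, and torque about the center fR = Iα = kMR²(a/R) gives f = kMa.
Hence a = g sinθ/(1+k) = 9.81×sin23.4°/2 = 1.948 m/s².
Starting from rest, L = ½at², so t = √(2L/a) = √(2×6.76/1.948) ≈ 2.63 s.

t ≈ 2.63 s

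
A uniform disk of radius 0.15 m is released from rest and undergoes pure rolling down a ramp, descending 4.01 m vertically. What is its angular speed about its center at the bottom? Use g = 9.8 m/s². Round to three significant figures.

With I = (1/2)MR², the ratio k = I/(MR²) is 0.5.
Since it rolls without slipping, ω = v/R and KE = ½Mv² + ½Iω² = ½(1+k)Mv² = (3/4)Mv².
Energy conservation Mgh = ½(1+k)Mv² gives v = √(2gh/(1+k)) = √(2 × 9.8 × 4.01 / 1.5) = 7.239 m/s.
The angular speed follows from ω = v/R = 7.239/0.15 ≈ 48.3 rad/s.

ω ≈ 48.3 rad/s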